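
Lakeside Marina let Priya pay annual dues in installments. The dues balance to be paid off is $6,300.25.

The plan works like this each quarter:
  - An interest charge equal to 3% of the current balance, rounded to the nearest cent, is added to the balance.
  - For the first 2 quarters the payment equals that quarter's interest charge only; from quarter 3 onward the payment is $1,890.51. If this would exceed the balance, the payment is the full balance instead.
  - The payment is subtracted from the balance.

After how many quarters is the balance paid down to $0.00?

6

Quarter 1: opening $6,300.25; interest $189.01 → $6,489.26; payment $189.01; balance $6,300.25
Quarter 2: opening $6,300.25; interest $189.01 → $6,489.26; payment $189.01; balance $6,300.25
Quarter 3: opening $6,300.25; interest $189.01 → $6,489.26; payment $1,890.51; balance $4,598.75
Quarter 4: opening $4,598.75; interest $137.96 → $4,736.71; payment $1,890.51; balance $2,846.20
Quarter 5: opening $2,846.20; interest $85.39 → $2,931.59; payment $1,890.51; balance $1,041.08
Quarter 6: opening $1,041.08; interest $31.23 → $1,072.31; payment $1,072.31; balance $0.00
Balance reaches $0.00 in quarter 6.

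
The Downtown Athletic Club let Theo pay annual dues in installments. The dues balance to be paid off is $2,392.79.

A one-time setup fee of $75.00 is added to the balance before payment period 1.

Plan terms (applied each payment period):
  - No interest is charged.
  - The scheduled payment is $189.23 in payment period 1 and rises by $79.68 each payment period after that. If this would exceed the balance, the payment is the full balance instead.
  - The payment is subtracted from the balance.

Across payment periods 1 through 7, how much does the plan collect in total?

$2,467.79

Payment period 1: opening $2,467.79; payment $189.23; balance $2,278.56
Payment period 2: opening $2,278.56; payment $268.91; balance $2,009.65
Payment period 3: opening $2,009.65; payment $348.59; balance $1,661.06
Payment period 4: opening $1,661.06; payment $428.27; balance $1,232.79
Payment period 5: opening $1,232.79; payment $507.95; balance $724.84
Payment period 6: opening $724.84; payment $587.63; balance $137.21
Payment period 7: opening $137.21; payment $137.21; balance $0.00
Total paid: $2,467.79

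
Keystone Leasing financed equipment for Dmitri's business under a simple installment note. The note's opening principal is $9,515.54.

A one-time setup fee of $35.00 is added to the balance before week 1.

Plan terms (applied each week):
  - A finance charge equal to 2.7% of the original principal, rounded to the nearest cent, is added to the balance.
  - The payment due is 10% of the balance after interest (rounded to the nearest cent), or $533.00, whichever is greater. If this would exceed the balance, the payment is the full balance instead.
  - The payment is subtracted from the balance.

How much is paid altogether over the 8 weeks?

$6,177.78

# | Opening | Interest | Payment | End bal
1 | $9,550.54 | $256.92 | $980.75 | $8,826.71
2 | $8,826.71 | $256.92 | $908.36 | $8,175.27
3 | $8,175.27 | $256.92 | $843.22 | $7,588.97
4 | $7,588.97 | $256.92 | $784.59 | $7,061.30
5 | $7,061.30 | $256.92 | $731.82 | $6,586.40
6 | $6,586.40 | $256.92 | $684.33 | $6,158.99
7 | $6,158.99 | $256.92 | $641.59 | $5,774.32
8 | $5,774.32 | $256.92 | $603.12 | $5,428.12
Total paid: $6,177.78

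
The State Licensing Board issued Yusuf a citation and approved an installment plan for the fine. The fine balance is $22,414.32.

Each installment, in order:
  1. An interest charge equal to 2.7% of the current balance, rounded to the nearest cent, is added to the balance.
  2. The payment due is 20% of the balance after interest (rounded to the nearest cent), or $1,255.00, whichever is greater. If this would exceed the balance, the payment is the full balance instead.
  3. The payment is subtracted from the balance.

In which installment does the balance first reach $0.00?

12

Installment 1: $22,414.32 +$605.19 interest = $23,019.51; pay $4,603.90 → $18,415.61
Installment 2: $18,415.61 +$497.22 interest = $18,912.83; pay $3,782.57 → $15,130.26
Installment 3: $15,130.26 +$408.52 interest = $15,538.78; pay $3,107.76 → $12,431.02
Installment 4: $12,431.02 +$335.64 interest = $12,766.66; pay $2,553.33 → $10,213.33
Installment 5: $10,213.33 +$275.76 interest = $10,489.09; pay $2,097.82 → $8,391.27
Installment 6: $8,391.27 +$226.56 interest = $8,617.83; pay $1,723.57 → $6,894.26
Installment 7: $6,894.26 +$186.15 interest = $7,080.41; pay $1,416.08 → $5,664.33
Installment 8: $5,664.33 +$152.94 interest = $5,817.27; pay $1,255.00 → $4,562.27
Installment 9: $4,562.27 +$123.18 interest = $4,685.45; pay $1,255.00 → $3,430.45
Installment 10: $3,430.45 +$92.62 interest = $3,523.07; pay $1,255.00 → $2,268.07
Installment 11: $2,268.07 +$61.24 interest = $2,329.31; pay $1,255.00 → $1,074.31
Installment 12: $1,074.31 +$29.01 interest = $1,103.32; pay $1,103.32 → $0.00
Balance reaches $0.00 in installment 12.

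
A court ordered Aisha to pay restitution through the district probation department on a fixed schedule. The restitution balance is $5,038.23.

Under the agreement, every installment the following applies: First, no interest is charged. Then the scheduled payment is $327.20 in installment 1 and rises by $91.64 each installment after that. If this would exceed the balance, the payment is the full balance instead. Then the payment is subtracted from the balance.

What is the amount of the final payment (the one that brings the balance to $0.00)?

# | Opening | Payment | End bal
1 | $5,038.23 | $327.20 | $4,711.03
2 | $4,711.03 | $418.84 | $4,292.19
3 | $4,292.19 | $510.48 | $3,781.71
4 | $3,781.71 | $602.12 | $3,179.59
5 | $3,179.59 | $693.76 | $2,485.83
6 | $2,485.83 | $785.40 | $1,700.43
7 | $1,700.43 | $877.04 | $823.39
8 | $823.39 | $823.39 | $0.00

$823.39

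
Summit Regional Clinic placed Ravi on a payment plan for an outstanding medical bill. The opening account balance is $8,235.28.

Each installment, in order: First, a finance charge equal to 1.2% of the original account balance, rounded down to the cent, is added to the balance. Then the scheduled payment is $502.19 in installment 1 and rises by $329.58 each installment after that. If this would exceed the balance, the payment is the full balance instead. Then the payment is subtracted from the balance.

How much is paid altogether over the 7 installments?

Installment 1: opening $8,235.28; interest $98.82 → $8,334.10; payment $502.19; balance $7,831.91
Installment 2: opening $7,831.91; interest $98.82 → $7,930.73; payment $831.77; balance $7,098.96
Installment 3: opening $7,098.96; interest $98.82 → $7,197.78; payment $1,161.35; balance $6,036.43
Installment 4: opening $6,036.43; interest $98.82 → $6,135.25; payment $1,490.93; balance $4,644.32
Installment 5: opening $4,644.32; interest $98.82 → $4,743.14; payment $1,820.51; balance $2,922.63
Installment 6: opening $2,922.63; interest $98.82 → $3,021.45; payment $2,150.09; balance $871.36
Installment 7: opening $871.36; interest $98.82 → $970.18; payment $970.18; balance $0.00
Total paid: $8,927.02

$8,927.02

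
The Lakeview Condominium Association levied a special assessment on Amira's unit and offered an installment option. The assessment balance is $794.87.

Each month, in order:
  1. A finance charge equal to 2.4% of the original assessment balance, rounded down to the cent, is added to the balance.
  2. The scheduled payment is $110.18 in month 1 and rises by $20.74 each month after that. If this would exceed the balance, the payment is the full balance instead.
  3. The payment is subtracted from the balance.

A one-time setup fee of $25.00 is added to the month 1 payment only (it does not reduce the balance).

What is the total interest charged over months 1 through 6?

$114.42

# | Opening | Interest | Payment | Fee | End bal
1 | $794.87 | $19.07 | $110.18 | $25.00 | $703.76
2 | $703.76 | $19.07 | $130.92 | — | $591.91
3 | $591.91 | $19.07 | $151.66 | — | $459.32
4 | $459.32 | $19.07 | $172.40 | — | $305.99
5 | $305.99 | $19.07 | $193.14 | — | $131.92
6 | $131.92 | $19.07 | $150.99 | — | $0.00
Total interest: $19.07 + $19.07 + $19.07 + $19.07 + $19.07 + $19.07 = $114.42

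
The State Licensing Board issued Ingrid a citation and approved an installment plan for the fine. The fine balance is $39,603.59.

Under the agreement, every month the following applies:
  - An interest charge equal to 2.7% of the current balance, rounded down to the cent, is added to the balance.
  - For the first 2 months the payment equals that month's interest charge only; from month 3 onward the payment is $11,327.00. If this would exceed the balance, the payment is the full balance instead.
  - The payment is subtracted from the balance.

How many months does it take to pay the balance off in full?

6

# | Opening | Interest | Payment | End bal
1 | $39,603.59 | $1,069.29 | $1,069.29 | $39,603.59
2 | $39,603.59 | $1,069.29 | $1,069.29 | $39,603.59
3 | $39,603.59 | $1,069.29 | $11,327.00 | $29,345.88
4 | $29,345.88 | $792.33 | $11,327.00 | $18,811.21
5 | $18,811.21 | $507.90 | $11,327.00 | $7,992.11
6 | $7,992.11 | $215.78 | $8,207.89 | $0.00
Balance reaches $0.00 in month 6.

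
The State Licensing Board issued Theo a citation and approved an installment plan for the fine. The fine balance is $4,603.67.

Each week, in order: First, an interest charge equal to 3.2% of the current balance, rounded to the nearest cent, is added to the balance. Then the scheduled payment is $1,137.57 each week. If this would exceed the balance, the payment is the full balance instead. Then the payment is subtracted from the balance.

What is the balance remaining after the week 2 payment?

$2,591.48

Week 1: opening $4,603.67; interest $147.32 → $4,750.99; payment $1,137.57; balance $3,613.42
Week 2: opening $3,613.42; interest $115.63 → $3,729.05; payment $1,137.57; balance $2,591.48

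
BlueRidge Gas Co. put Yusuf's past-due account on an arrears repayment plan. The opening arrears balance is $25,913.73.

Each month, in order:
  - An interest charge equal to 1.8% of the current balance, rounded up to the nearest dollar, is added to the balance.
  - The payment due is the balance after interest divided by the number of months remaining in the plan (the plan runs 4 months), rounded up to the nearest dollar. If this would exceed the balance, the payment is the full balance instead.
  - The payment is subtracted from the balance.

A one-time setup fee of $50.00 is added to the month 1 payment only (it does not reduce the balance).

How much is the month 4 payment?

$6,958.73

Month 1: opening $25,913.73; interest $467.00 → $26,380.73; payment $6,596.00 (+ $50.00 fee); balance $19,784.73
Month 2: opening $19,784.73; interest $357.00 → $20,141.73; payment $6,714.00; balance $13,427.73
Month 3: opening $13,427.73; interest $242.00 → $13,669.73; payment $6,835.00; balance $6,834.73
Month 4: opening $6,834.73; interest $124.00 → $6,958.73; payment $6,958.73; balance $0.00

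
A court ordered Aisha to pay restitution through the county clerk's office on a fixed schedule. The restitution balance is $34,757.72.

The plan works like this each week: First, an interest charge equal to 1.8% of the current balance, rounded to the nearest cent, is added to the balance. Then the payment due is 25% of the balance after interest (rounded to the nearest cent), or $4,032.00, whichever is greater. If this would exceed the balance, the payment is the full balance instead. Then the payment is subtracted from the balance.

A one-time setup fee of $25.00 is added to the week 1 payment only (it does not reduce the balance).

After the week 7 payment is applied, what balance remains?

$45.12

Week 1: $34,757.72 +$625.64 interest = $35,383.36; pay $8,845.84 (+ $25.00 fee) → $26,537.52
Week 2: $26,537.52 +$477.68 interest = $27,015.20; pay $6,753.80 → $20,261.40
Week 3: $20,261.40 +$364.71 interest = $20,626.11; pay $5,156.53 → $15,469.58
Week 4: $15,469.58 +$278.45 interest = $15,748.03; pay $4,032.00 → $11,716.03
Week 5: $11,716.03 +$210.89 interest = $11,926.92; pay $4,032.00 → $7,894.92
Week 6: $7,894.92 +$142.11 interest = $8,037.03; pay $4,032.00 → $4,005.03
Week 7: $4,005.03 +$72.09 interest = $4,077.12; pay $4,032.00 → $45.12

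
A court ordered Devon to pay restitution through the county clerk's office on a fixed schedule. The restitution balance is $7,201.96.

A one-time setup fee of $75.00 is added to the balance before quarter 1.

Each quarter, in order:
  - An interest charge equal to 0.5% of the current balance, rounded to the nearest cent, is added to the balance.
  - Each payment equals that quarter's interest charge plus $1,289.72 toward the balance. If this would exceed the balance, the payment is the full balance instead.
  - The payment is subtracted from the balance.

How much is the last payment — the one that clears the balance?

Quarter 1: $7,276.96 +$36.38 interest = $7,313.34; pay $1,326.10 → $5,987.24
Quarter 2: $5,987.24 +$29.94 interest = $6,017.18; pay $1,319.66 → $4,697.52
Quarter 3: $4,697.52 +$23.49 interest = $4,721.01; pay $1,313.21 → $3,407.80
Quarter 4: $3,407.80 +$17.04 interest = $3,424.84; pay $1,306.76 → $2,118.08
Quarter 5: $2,118.08 +$10.59 interest = $2,128.67; pay $1,300.31 → $828.36
Quarter 6: $828.36 +$4.14 interest = $832.50; pay $832.50 → $0.00

$832.50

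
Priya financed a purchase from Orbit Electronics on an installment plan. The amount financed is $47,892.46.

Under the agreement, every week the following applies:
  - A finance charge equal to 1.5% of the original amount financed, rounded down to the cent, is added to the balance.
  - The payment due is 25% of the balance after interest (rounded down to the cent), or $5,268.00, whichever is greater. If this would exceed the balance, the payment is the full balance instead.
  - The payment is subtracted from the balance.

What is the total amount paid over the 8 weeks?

$53,639.50

Week 1: opening $47,892.46; interest $718.38 → $48,610.84; payment $12,152.71; balance $36,458.13
Week 2: opening $36,458.13; interest $718.38 → $37,176.51; payment $9,294.12; balance $27,882.39
Week 3: opening $27,882.39; interest $718.38 → $28,600.77; payment $7,150.19; balance $21,450.58
Week 4: opening $21,450.58; interest $718.38 → $22,168.96; payment $5,542.24; balance $16,626.72
Week 5: opening $16,626.72; interest $718.38 → $17,345.10; payment $5,268.00; balance $12,077.10
Week 6: opening $12,077.10; interest $718.38 → $12,795.48; payment $5,268.00; balance $7,527.48
Week 7: opening $7,527.48; interest $718.38 → $8,245.86; payment $5,268.00; balance $2,977.86
Week 8: opening $2,977.86; interest $718.38 → $3,696.24; payment $3,696.24; balance $0.00
Total paid: $53,639.50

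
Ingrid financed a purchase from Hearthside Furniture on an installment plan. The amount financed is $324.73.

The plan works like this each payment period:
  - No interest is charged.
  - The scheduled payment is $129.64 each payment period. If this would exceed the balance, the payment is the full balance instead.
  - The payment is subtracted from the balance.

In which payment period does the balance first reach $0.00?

Payment period 1: opening $324.73; payment $129.64; balance $195.09
Payment period 2: opening $195.09; payment $129.64; balance $65.45
Payment period 3: opening $65.45; payment $65.45; balance $0.00
Balance reaches $0.00 in payment period 3.

3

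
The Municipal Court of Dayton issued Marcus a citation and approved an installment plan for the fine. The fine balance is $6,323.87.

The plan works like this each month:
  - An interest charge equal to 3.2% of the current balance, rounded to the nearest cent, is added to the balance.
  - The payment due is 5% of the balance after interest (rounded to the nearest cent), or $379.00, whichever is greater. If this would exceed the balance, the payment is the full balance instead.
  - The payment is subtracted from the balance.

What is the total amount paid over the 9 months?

$3,411.00

Month 1: opening $6,323.87; interest $202.36 → $6,526.23; payment $379.00; balance $6,147.23
Month 2: opening $6,147.23; interest $196.71 → $6,343.94; payment $379.00; balance $5,964.94
Month 3: opening $5,964.94; interest $190.88 → $6,155.82; payment $379.00; balance $5,776.82
Month 4: opening $5,776.82; interest $184.86 → $5,961.68; payment $379.00; balance $5,582.68
Month 5: opening $5,582.68; interest $178.65 → $5,761.33; payment $379.00; balance $5,382.33
Month 6: opening $5,382.33; interest $172.23 → $5,554.56; payment $379.00; balance $5,175.56
Month 7: opening $5,175.56; interest $165.62 → $5,341.18; payment $379.00; balance $4,962.18
Month 8: opening $4,962.18; interest $158.79 → $5,120.97; payment $379.00; balance $4,741.97
Month 9: opening $4,741.97; interest $151.74 → $4,893.71; payment $379.00; balance $4,514.71
Total paid: $3,411.00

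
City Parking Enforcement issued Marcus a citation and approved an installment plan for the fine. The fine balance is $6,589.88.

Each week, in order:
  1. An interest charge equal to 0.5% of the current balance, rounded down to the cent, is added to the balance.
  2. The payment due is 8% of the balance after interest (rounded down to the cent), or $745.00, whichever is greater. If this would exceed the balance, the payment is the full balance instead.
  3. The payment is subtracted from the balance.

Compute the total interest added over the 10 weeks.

$167.07

# | Opening | Interest | Payment | End bal
1 | $6,589.88 | $32.94 | $745.00 | $5,877.82
2 | $5,877.82 | $29.38 | $745.00 | $5,162.20
3 | $5,162.20 | $25.81 | $745.00 | $4,443.01
4 | $4,443.01 | $22.21 | $745.00 | $3,720.22
5 | $3,720.22 | $18.60 | $745.00 | $2,993.82
6 | $2,993.82 | $14.96 | $745.00 | $2,263.78
7 | $2,263.78 | $11.31 | $745.00 | $1,530.09
8 | $1,530.09 | $7.65 | $745.00 | $792.74
9 | $792.74 | $3.96 | $745.00 | $51.70
10 | $51.70 | $0.25 | $51.95 | $0.00
Total interest: $32.94 + $29.38 + $25.81 + $22.21 + $18.60 + $14.96 + $11.31 + $7.65 + $3.96 + $0.25 = $167.07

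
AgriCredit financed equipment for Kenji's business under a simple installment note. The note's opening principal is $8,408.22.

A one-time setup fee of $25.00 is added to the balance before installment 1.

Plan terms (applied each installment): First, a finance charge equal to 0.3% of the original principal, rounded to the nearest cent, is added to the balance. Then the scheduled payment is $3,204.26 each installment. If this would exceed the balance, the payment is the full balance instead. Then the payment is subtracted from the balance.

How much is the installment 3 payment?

Installment 1: opening $8,433.22; interest $25.22 → $8,458.44; payment $3,204.26; balance $5,254.18
Installment 2: opening $5,254.18; interest $25.22 → $5,279.40; payment $3,204.26; balance $2,075.14
Installment 3: opening $2,075.14; interest $25.22 → $2,100.36; payment $2,100.36; balance $0.00

$2,100.36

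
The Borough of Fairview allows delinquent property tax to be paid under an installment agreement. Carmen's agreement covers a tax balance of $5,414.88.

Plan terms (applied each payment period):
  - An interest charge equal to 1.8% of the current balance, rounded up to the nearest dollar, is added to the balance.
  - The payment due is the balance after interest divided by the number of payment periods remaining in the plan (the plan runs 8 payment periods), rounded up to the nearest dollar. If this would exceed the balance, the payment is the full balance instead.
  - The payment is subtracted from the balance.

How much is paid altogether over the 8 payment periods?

$5,875.88

Payment period 1: opening $5,414.88; interest $98.00 → $5,512.88; payment $690.00; balance $4,822.88
Payment period 2: opening $4,822.88; interest $87.00 → $4,909.88; payment $702.00; balance $4,207.88
Payment period 3: opening $4,207.88; interest $76.00 → $4,283.88; payment $714.00; balance $3,569.88
Payment period 4: opening $3,569.88; interest $65.00 → $3,634.88; payment $727.00; balance $2,907.88
Payment period 5: opening $2,907.88; interest $53.00 → $2,960.88; payment $741.00; balance $2,219.88
Payment period 6: opening $2,219.88; interest $40.00 → $2,259.88; payment $754.00; balance $1,505.88
Payment period 7: opening $1,505.88; interest $28.00 → $1,533.88; payment $767.00; balance $766.88
Payment period 8: opening $766.88; interest $14.00 → $780.88; payment $780.88; balance $0.00
Total paid: $5,875.88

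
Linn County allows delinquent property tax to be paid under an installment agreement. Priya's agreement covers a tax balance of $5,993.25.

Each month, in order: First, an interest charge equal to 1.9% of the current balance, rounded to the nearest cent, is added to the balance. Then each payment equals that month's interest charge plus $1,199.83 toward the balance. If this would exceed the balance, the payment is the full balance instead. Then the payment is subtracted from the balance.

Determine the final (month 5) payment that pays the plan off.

# | Opening | Interest | Payment | End bal
1 | $5,993.25 | $113.87 | $1,313.70 | $4,793.42
2 | $4,793.42 | $91.07 | $1,290.90 | $3,593.59
3 | $3,593.59 | $68.28 | $1,268.11 | $2,393.76
4 | $2,393.76 | $45.48 | $1,245.31 | $1,193.93
5 | $1,193.93 | $22.68 | $1,216.61 | $0.00

$1,216.61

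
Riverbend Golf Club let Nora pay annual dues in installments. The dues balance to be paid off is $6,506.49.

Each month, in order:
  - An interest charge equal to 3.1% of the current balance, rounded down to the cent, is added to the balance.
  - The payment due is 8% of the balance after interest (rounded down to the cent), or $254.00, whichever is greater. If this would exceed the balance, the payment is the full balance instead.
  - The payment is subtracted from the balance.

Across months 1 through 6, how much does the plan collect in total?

$2,832.86

Month 1: $6,506.49 +$201.70 interest = $6,708.19; pay $536.65 → $6,171.54
Month 2: $6,171.54 +$191.31 interest = $6,362.85; pay $509.02 → $5,853.83
Month 3: $5,853.83 +$181.46 interest = $6,035.29; pay $482.82 → $5,552.47
Month 4: $5,552.47 +$172.12 interest = $5,724.59; pay $457.96 → $5,266.63
Month 5: $5,266.63 +$163.26 interest = $5,429.89; pay $434.39 → $4,995.50
Month 6: $4,995.50 +$154.86 interest = $5,150.36; pay $412.02 → $4,738.34
Total paid: $2,832.86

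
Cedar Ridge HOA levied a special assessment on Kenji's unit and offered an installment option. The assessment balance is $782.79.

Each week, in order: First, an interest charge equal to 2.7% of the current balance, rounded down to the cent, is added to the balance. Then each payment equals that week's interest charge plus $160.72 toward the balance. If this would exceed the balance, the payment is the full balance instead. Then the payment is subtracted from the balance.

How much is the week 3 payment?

Week 1: $782.79 +$21.13 interest = $803.92; pay $181.85 → $622.07
Week 2: $622.07 +$16.79 interest = $638.86; pay $177.51 → $461.35
Week 3: $461.35 +$12.45 interest = $473.80; pay $173.17 → $300.63

$173.17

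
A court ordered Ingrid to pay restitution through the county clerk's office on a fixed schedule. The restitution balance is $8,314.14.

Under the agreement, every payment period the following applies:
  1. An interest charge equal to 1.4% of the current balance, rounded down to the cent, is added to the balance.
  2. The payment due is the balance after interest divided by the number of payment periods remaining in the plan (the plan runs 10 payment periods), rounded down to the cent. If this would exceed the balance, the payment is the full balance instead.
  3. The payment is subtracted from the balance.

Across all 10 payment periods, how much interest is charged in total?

# | Opening | Interest | Payment | End bal
1 | $8,314.14 | $116.39 | $843.05 | $7,587.48
2 | $7,587.48 | $106.22 | $854.85 | $6,838.85
3 | $6,838.85 | $95.74 | $866.82 | $6,067.77
4 | $6,067.77 | $84.94 | $878.95 | $5,273.76
5 | $5,273.76 | $73.83 | $891.26 | $4,456.33
6 | $4,456.33 | $62.38 | $903.74 | $3,614.97
7 | $3,614.97 | $50.60 | $916.39 | $2,749.18
8 | $2,749.18 | $38.48 | $929.22 | $1,858.44
9 | $1,858.44 | $26.01 | $942.22 | $942.23
10 | $942.23 | $13.19 | $955.42 | $0.00
Total interest: $116.39 + $106.22 + $95.74 + $84.94 + $73.83 + $62.38 + $50.60 + $38.48 + $26.01 + $13.19 = $667.78

$667.78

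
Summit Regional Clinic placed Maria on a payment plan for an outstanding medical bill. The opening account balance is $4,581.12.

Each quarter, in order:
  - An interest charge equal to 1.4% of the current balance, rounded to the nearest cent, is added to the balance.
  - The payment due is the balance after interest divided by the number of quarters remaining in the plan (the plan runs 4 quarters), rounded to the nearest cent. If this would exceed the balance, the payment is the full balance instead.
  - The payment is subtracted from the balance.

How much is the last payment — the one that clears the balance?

Quarter 1: opening $4,581.12; interest $64.14 → $4,645.26; payment $1,161.32; balance $3,483.94
Quarter 2: opening $3,483.94; interest $48.78 → $3,532.72; payment $1,177.57; balance $2,355.15
Quarter 3: opening $2,355.15; interest $32.97 → $2,388.12; payment $1,194.06; balance $1,194.06
Quarter 4: opening $1,194.06; interest $16.72 → $1,210.78; payment $1,210.78; balance $0.00

$1,210.78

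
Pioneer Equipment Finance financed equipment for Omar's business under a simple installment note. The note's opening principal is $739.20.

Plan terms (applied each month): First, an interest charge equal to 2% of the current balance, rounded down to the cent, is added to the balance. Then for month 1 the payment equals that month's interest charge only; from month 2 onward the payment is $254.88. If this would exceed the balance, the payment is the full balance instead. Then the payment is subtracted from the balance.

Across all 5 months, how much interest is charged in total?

$44.70

Month 1: opening $739.20; interest $14.78 → $753.98; payment $14.78; balance $739.20
Month 2: opening $739.20; interest $14.78 → $753.98; payment $254.88; balance $499.10
Month 3: opening $499.10; interest $9.98 → $509.08; payment $254.88; balance $254.20
Month 4: opening $254.20; interest $5.08 → $259.28; payment $254.88; balance $4.40
Month 5: opening $4.40; interest $0.08 → $4.48; payment $4.48; balance $0.00
Total interest: $14.78 + $14.78 + $9.98 + $5.08 + $0.08 = $44.70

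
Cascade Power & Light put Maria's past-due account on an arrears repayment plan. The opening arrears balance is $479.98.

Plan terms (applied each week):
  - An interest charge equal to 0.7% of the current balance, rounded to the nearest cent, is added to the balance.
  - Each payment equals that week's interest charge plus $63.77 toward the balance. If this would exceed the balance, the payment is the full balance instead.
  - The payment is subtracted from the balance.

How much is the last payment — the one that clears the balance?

$33.83

Week 1: $479.98 +$3.36 interest = $483.34; pay $67.13 → $416.21
Week 2: $416.21 +$2.91 interest = $419.12; pay $66.68 → $352.44
Week 3: $352.44 +$2.47 interest = $354.91; pay $66.24 → $288.67
Week 4: $288.67 +$2.02 interest = $290.69; pay $65.79 → $224.90
Week 5: $224.90 +$1.57 interest = $226.47; pay $65.34 → $161.13
Week 6: $161.13 +$1.13 interest = $162.26; pay $64.90 → $97.36
Week 7: $97.36 +$0.68 interest = $98.04; pay $64.45 → $33.59
Week 8: $33.59 +$0.24 interest = $33.83; pay $33.83 → $0.00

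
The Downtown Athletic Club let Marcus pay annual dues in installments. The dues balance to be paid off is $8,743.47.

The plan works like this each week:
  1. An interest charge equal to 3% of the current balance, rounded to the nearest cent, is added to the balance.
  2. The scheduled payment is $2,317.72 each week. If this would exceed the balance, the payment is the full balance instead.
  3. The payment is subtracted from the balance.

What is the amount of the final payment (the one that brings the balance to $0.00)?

$148.70

Week 1: opening $8,743.47; interest $262.30 → $9,005.77; payment $2,317.72; balance $6,688.05
Week 2: opening $6,688.05; interest $200.64 → $6,888.69; payment $2,317.72; balance $4,570.97
Week 3: opening $4,570.97; interest $137.13 → $4,708.10; payment $2,317.72; balance $2,390.38
Week 4: opening $2,390.38; interest $71.71 → $2,462.09; payment $2,317.72; balance $144.37
Week 5: opening $144.37; interest $4.33 → $148.70; payment $148.70; balance $0.00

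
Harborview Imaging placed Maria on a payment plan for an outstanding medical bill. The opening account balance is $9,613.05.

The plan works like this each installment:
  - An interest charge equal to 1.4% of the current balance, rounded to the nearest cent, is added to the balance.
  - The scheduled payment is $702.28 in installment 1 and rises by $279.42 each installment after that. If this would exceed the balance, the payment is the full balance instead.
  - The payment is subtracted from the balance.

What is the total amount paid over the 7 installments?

$10,245.42

Installment 1: $9,613.05 +$134.58 interest = $9,747.63; pay $702.28 → $9,045.35
Installment 2: $9,045.35 +$126.63 interest = $9,171.98; pay $981.70 → $8,190.28
Installment 3: $8,190.28 +$114.66 interest = $8,304.94; pay $1,261.12 → $7,043.82
Installment 4: $7,043.82 +$98.61 interest = $7,142.43; pay $1,540.54 → $5,601.89
Installment 5: $5,601.89 +$78.43 interest = $5,680.32; pay $1,819.96 → $3,860.36
Installment 6: $3,860.36 +$54.05 interest = $3,914.41; pay $2,099.38 → $1,815.03
Installment 7: $1,815.03 +$25.41 interest = $1,840.44; pay $1,840.44 → $0.00
Total paid: $10,245.42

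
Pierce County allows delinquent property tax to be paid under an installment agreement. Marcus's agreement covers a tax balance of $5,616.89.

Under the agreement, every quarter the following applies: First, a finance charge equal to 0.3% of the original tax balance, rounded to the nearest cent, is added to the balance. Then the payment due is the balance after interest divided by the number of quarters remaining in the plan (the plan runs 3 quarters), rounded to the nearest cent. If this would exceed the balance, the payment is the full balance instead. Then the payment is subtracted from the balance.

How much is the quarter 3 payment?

$1,903.19

Quarter 1: $5,616.89 +$16.85 interest = $5,633.74; pay $1,877.91 → $3,755.83
Quarter 2: $3,755.83 +$16.85 interest = $3,772.68; pay $1,886.34 → $1,886.34
Quarter 3: $1,886.34 +$16.85 interest = $1,903.19; pay $1,903.19 → $0.00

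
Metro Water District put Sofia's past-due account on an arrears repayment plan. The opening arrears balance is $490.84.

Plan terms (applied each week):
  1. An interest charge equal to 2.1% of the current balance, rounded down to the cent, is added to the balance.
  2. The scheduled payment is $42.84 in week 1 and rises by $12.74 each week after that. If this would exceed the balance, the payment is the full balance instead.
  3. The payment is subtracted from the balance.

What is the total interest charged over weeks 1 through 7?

Week 1: $490.84 +$10.30 interest = $501.14; pay $42.84 → $458.30
Week 2: $458.30 +$9.62 interest = $467.92; pay $55.58 → $412.34
Week 3: $412.34 +$8.65 interest = $420.99; pay $68.32 → $352.67
Week 4: $352.67 +$7.40 interest = $360.07; pay $81.06 → $279.01
Week 5: $279.01 +$5.85 interest = $284.86; pay $93.80 → $191.06
Week 6: $191.06 +$4.01 interest = $195.07; pay $106.54 → $88.53
Week 7: $88.53 +$1.85 interest = $90.38; pay $90.38 → $0.00
Total interest: $10.30 + $9.62 + $8.65 + $7.40 + $5.85 + $4.01 + $1.85 = $47.68

$47.68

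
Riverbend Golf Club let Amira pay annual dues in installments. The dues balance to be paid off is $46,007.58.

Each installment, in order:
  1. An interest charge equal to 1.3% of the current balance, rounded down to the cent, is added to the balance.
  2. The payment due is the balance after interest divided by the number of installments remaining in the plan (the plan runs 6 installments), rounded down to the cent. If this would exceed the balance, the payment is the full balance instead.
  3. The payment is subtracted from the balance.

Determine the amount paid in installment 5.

$8,179.46

# | Opening | Interest | Payment | End bal
1 | $46,007.58 | $598.09 | $7,767.61 | $38,838.06
2 | $38,838.06 | $504.89 | $7,868.59 | $31,474.36
3 | $31,474.36 | $409.16 | $7,970.88 | $23,912.64
4 | $23,912.64 | $310.86 | $8,074.50 | $16,149.00
5 | $16,149.00 | $209.93 | $8,179.46 | $8,179.47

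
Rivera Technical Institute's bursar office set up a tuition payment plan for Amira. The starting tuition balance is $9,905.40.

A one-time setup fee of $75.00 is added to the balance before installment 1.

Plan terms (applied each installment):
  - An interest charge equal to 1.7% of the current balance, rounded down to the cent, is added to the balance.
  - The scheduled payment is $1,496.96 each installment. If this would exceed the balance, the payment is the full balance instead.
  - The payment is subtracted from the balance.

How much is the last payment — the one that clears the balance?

Installment 1: opening $9,980.40; interest $169.66 → $10,150.06; payment $1,496.96; balance $8,653.10
Installment 2: opening $8,653.10; interest $147.10 → $8,800.20; payment $1,496.96; balance $7,303.24
Installment 3: opening $7,303.24; interest $124.15 → $7,427.39; payment $1,496.96; balance $5,930.43
Installment 4: opening $5,930.43; interest $100.81 → $6,031.24; payment $1,496.96; balance $4,534.28
Installment 5: opening $4,534.28; interest $77.08 → $4,611.36; payment $1,496.96; balance $3,114.40
Installment 6: opening $3,114.40; interest $52.94 → $3,167.34; payment $1,496.96; balance $1,670.38
Installment 7: opening $1,670.38; interest $28.39 → $1,698.77; payment $1,496.96; balance $201.81
Installment 8: opening $201.81; interest $3.43 → $205.24; payment $205.24; balance $0.00

$205.24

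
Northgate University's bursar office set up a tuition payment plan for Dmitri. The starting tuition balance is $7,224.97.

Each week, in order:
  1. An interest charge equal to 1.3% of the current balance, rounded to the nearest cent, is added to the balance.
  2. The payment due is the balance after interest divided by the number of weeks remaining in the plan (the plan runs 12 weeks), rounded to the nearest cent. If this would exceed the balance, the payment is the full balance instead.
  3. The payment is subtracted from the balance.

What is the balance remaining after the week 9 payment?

$2,028.91

Week 1: $7,224.97 +$93.92 interest = $7,318.89; pay $609.91 → $6,708.98
Week 2: $6,708.98 +$87.22 interest = $6,796.20; pay $617.84 → $6,178.36
Week 3: $6,178.36 +$80.32 interest = $6,258.68; pay $625.87 → $5,632.81
Week 4: $5,632.81 +$73.23 interest = $5,706.04; pay $634.00 → $5,072.04
Week 5: $5,072.04 +$65.94 interest = $5,137.98; pay $642.25 → $4,495.73
Week 6: $4,495.73 +$58.44 interest = $4,554.17; pay $650.60 → $3,903.57
Week 7: $3,903.57 +$50.75 interest = $3,954.32; pay $659.05 → $3,295.27
Week 8: $3,295.27 +$42.84 interest = $3,338.11; pay $667.62 → $2,670.49
Week 9: $2,670.49 +$34.72 interest = $2,705.21; pay $676.30 → $2,028.91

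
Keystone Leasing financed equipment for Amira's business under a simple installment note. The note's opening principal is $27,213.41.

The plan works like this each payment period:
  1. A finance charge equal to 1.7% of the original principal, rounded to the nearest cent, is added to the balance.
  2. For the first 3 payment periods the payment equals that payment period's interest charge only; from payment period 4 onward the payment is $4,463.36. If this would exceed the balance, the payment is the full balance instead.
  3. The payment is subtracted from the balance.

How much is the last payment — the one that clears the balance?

$3,671.66

Payment period 1: $27,213.41 +$462.63 interest = $27,676.04; pay $462.63 → $27,213.41
Payment period 2: $27,213.41 +$462.63 interest = $27,676.04; pay $462.63 → $27,213.41
Payment period 3: $27,213.41 +$462.63 interest = $27,676.04; pay $462.63 → $27,213.41
Payment period 4: $27,213.41 +$462.63 interest = $27,676.04; pay $4,463.36 → $23,212.68
Payment period 5: $23,212.68 +$462.63 interest = $23,675.31; pay $4,463.36 → $19,211.95
Payment period 6: $19,211.95 +$462.63 interest = $19,674.58; pay $4,463.36 → $15,211.22
Payment period 7: $15,211.22 +$462.63 interest = $15,673.85; pay $4,463.36 → $11,210.49
Payment period 8: $11,210.49 +$462.63 interest = $11,673.12; pay $4,463.36 → $7,209.76
Payment period 9: $7,209.76 +$462.63 interest = $7,672.39; pay $4,463.36 → $3,209.03
Payment period 10: $3,209.03 +$462.63 interest = $3,671.66; pay $3,671.66 → $0.00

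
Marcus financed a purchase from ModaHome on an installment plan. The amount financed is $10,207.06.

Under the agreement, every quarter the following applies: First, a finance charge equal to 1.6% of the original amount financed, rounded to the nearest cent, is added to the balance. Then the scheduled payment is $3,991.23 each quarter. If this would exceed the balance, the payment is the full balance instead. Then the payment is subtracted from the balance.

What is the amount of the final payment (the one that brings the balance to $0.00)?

$2,714.53

Quarter 1: opening $10,207.06; interest $163.31 → $10,370.37; payment $3,991.23; balance $6,379.14
Quarter 2: opening $6,379.14; interest $163.31 → $6,542.45; payment $3,991.23; balance $2,551.22
Quarter 3: opening $2,551.22; interest $163.31 → $2,714.53; payment $2,714.53; balance $0.00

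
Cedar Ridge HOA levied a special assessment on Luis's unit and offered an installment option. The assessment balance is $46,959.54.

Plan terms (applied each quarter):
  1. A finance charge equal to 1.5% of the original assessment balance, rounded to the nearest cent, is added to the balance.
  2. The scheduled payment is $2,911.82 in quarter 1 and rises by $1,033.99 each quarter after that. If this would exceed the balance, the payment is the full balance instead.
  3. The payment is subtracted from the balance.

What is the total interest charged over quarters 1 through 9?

$6,339.51

Quarter 1: $46,959.54 +$704.39 interest = $47,663.93; pay $2,911.82 → $44,752.11
Quarter 2: $44,752.11 +$704.39 interest = $45,456.50; pay $3,945.81 → $41,510.69
Quarter 3: $41,510.69 +$704.39 interest = $42,215.08; pay $4,979.80 → $37,235.28
Quarter 4: $37,235.28 +$704.39 interest = $37,939.67; pay $6,013.79 → $31,925.88
Quarter 5: $31,925.88 +$704.39 interest = $32,630.27; pay $7,047.78 → $25,582.49
Quarter 6: $25,582.49 +$704.39 interest = $26,286.88; pay $8,081.77 → $18,205.11
Quarter 7: $18,205.11 +$704.39 interest = $18,909.50; pay $9,115.76 → $9,793.74
Quarter 8: $9,793.74 +$704.39 interest = $10,498.13; pay $10,149.75 → $348.38
Quarter 9: $348.38 +$704.39 interest = $1,052.77; pay $1,052.77 → $0.00
Total interest: $704.39 + $704.39 + $704.39 + $704.39 + $704.39 + $704.39 + $704.39 + $704.39 + $704.39 = $6,339.51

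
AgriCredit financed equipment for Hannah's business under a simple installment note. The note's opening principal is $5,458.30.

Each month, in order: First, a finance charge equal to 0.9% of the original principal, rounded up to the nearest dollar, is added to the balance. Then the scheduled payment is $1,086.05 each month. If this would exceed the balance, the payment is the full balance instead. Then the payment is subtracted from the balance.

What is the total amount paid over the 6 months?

Month 1: $5,458.30 +$50.00 interest = $5,508.30; pay $1,086.05 → $4,422.25
Month 2: $4,422.25 +$50.00 interest = $4,472.25; pay $1,086.05 → $3,386.20
Month 3: $3,386.20 +$50.00 interest = $3,436.20; pay $1,086.05 → $2,350.15
Month 4: $2,350.15 +$50.00 interest = $2,400.15; pay $1,086.05 → $1,314.10
Month 5: $1,314.10 +$50.00 interest = $1,364.10; pay $1,086.05 → $278.05
Month 6: $278.05 +$50.00 interest = $328.05; pay $328.05 → $0.00
Total paid: $5,758.30

$5,758.30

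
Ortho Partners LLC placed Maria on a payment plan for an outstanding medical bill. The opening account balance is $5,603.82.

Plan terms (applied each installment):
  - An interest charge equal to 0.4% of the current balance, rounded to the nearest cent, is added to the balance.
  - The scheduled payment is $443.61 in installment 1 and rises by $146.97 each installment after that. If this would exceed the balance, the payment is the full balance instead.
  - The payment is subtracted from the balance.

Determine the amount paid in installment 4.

$884.52

Installment 1: $5,603.82 +$22.42 interest = $5,626.24; pay $443.61 → $5,182.63
Installment 2: $5,182.63 +$20.73 interest = $5,203.36; pay $590.58 → $4,612.78
Installment 3: $4,612.78 +$18.45 interest = $4,631.23; pay $737.55 → $3,893.68
Installment 4: $3,893.68 +$15.57 interest = $3,909.25; pay $884.52 → $3,024.73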